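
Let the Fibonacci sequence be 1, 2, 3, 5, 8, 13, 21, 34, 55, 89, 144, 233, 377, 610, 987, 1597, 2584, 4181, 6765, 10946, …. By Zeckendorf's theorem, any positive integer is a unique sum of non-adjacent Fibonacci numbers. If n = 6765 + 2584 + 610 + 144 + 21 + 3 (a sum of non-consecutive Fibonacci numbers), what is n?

10127

6765 + 2584 + 610 + 144 + 21 + 3 = 10127.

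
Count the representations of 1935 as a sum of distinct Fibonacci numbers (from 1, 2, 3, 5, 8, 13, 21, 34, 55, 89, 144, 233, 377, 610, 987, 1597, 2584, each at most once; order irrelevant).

1935 = 1597+233+89+13+3 = 1597+233+89+13+2+1 = 1597+233+89+8+5+3 = … (35 more), for 38 in all.

38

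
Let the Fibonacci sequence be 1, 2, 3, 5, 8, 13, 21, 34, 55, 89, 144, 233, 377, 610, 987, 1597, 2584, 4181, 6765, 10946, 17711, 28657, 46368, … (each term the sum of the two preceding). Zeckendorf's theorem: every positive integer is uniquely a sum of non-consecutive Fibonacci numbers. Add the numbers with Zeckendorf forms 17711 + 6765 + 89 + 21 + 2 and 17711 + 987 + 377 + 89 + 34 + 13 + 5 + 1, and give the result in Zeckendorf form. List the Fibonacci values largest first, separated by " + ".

The two numbers are 24588 and 19217, so their sum is 43805.
Repeatedly subtract the largest Fibonacci number that fits:
43805: greatest Fibonacci not exceeding it is 28657, leaving 15148
15148: greatest Fibonacci not exceeding it is 10946, leaving 4202
4202: greatest Fibonacci not exceeding it is 4181, leaving 21
21: greatest Fibonacci not exceeding it is 21, leaving 0

28657 + 10946 + 4181 + 21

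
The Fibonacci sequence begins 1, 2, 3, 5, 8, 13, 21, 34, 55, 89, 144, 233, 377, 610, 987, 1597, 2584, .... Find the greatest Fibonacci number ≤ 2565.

1597

1597 ≤ 2565 < 2584, so the largest Fibonacci number not exceeding 2565 is 1597.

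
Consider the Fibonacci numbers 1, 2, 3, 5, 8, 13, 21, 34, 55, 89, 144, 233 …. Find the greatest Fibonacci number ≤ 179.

144 ≤ 179 < 233, so the largest Fibonacci number not exceeding 179 is 144.

144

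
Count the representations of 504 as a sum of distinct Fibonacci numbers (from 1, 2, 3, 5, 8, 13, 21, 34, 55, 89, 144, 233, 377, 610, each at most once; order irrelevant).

10

Each representation comes from the Zeckendorf form by replacing some F_k with F_{k−1} + F_{k−2} where possible.
504 = 377+89+34+3+1 = 377+89+21+13+3+1 = 233+144+89+34+3+1 = 377+89+21+8+5+3+1 = … (6 more), for 10 in all.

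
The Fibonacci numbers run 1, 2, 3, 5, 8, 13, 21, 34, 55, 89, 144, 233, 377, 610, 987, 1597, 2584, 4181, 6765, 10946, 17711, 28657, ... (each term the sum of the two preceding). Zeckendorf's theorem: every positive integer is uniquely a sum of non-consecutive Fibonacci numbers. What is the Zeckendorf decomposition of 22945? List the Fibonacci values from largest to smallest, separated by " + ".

Repeatedly subtract the largest Fibonacci number that fits:
take 17711 (≤ 22945); 22945 − 17711 = 5234
take 4181 (≤ 5234); 5234 − 4181 = 1053
take 987 (≤ 1053); 1053 − 987 = 66
take 55 (≤ 66); 66 − 55 = 11
take 8 (≤ 11); 11 − 8 = 3
take 3 (≤ 3); 3 − 3 = 0
So 22945 = 17711 + 4181 + 987 + 55 + 8 + 3, with no two terms consecutive in the sequence.

17711 + 4181 + 987 + 55 + 8 + 3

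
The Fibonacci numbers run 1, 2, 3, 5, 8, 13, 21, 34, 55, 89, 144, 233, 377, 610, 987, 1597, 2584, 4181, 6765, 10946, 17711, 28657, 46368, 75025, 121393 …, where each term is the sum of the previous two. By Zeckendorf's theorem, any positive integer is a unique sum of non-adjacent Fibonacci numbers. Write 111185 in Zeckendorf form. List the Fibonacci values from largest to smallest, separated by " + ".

75025 + 28657 + 6765 + 610 + 89 + 34 + 5

Repeatedly subtract the largest Fibonacci number that fits:
75025 ≤ 111185 < 121393, so take 75025; remainder 36160
28657 ≤ 36160 < 46368, so take 28657; remainder 7503
6765 ≤ 7503 < 10946, so take 6765; remainder 738
610 ≤ 738 < 987, so take 610; remainder 128
89 ≤ 128 < 144, so take 89; remainder 39
34 ≤ 39 < 55, so take 34; remainder 5
5 ≤ 5 < 8, so take 5; remainder 0
So 111185 = 75025 + 28657 + 6765 + 610 + 89 + 34 + 5, with no two terms consecutive in the sequence.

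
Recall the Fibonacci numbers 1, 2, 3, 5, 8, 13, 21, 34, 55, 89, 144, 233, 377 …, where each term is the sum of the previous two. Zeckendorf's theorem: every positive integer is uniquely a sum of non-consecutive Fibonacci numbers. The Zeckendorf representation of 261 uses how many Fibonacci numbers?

233 ≤ 261 < 377, so take 233; remainder 28
21 ≤ 28 < 34, so take 21; remainder 7
5 ≤ 7 < 8, so take 5; remainder 2
2 ≤ 2 < 3, so take 2; remainder 0
261 = 233 + 21 + 5 + 2, which has 4 terms.

4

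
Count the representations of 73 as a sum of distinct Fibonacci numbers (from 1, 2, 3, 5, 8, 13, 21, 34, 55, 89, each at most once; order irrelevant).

6

Starting from the Zeckendorf form and repeatedly splitting a term F_k into F_{k−1} + F_{k−2} (when neither is already used) reaches every representation.
73 = 55+13+5 = 55+13+3+2 = 34+21+13+5 = … (3 more), for 6 in all.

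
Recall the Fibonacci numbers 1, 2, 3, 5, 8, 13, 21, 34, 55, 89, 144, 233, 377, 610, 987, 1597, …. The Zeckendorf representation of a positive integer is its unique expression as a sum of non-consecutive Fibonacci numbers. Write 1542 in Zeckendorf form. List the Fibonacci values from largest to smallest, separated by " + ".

largest Fibonacci ≤ 1542 is 987; 1542 − 987 = 555
largest Fibonacci ≤ 555 is 377; 555 − 377 = 178
largest Fibonacci ≤ 178 is 144; 178 − 144 = 34
largest Fibonacci ≤ 34 is 34; 34 − 34 = 0
So 1542 = 987 + 377 + 144 + 34, with no two terms consecutive in the sequence.

987 + 377 + 144 + 34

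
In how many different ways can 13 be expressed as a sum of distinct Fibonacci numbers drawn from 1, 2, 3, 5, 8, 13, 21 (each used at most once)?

Starting from the Zeckendorf form and repeatedly splitting a term F_k into F_{k−1} + F_{k−2} (when neither is already used) reaches every representation.
13 = 13 = 8+5 = 8+3+2 — 3 representations.

3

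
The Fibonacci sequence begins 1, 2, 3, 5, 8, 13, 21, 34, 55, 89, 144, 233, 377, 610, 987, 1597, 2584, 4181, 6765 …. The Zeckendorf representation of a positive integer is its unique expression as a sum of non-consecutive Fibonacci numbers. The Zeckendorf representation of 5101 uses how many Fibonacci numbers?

Greedy algorithm:
5101 − 4181 = 920
920 − 610 = 310
310 − 233 = 77
77 − 55 = 22
22 − 21 = 1
1 − 1 = 0
5101 = 4181 + 610 + 233 + 55 + 21 + 1, which has 6 terms.

6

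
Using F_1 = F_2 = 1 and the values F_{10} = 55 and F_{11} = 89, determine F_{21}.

10946

By F_{2k+1} = F_k² + F_{k+1}²: F_{21} = 55² + 89² = 3025 + 7921 = 10946.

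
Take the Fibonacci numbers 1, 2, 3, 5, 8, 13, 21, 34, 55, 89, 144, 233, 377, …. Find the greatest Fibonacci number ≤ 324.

233

233 ≤ 324 < 377, so the largest Fibonacci number not exceeding 324 is 233.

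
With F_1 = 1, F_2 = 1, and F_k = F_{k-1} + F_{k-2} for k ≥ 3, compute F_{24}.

Iterating the recurrence up to F_{20} = 6765 and F_{19} = 4181:
F_{21} = F_{20} + F_{19} = 6765 + 4181 = 10946
F_{22} = F_{21} + F_{20} = 10946 + 6765 = 17711
F_{23} = F_{22} + F_{21} = 17711 + 10946 = 28657
F_{24} = F_{23} + F_{22} = 28657 + 17711 = 46368

46368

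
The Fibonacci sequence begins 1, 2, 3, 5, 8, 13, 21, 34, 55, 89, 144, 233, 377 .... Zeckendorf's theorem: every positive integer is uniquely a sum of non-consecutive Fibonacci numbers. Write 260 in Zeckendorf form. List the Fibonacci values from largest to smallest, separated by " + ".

233 + 21 + 5 + 1

largest Fibonacci ≤ 260 is 233; 260 − 233 = 27
largest Fibonacci ≤ 27 is 21; 27 − 21 = 6
largest Fibonacci ≤ 6 is 5; 6 − 5 = 1
largest Fibonacci ≤ 1 is 1; 1 − 1 = 0
So 260 = 233 + 21 + 5 + 1, with no two terms consecutive in the sequence.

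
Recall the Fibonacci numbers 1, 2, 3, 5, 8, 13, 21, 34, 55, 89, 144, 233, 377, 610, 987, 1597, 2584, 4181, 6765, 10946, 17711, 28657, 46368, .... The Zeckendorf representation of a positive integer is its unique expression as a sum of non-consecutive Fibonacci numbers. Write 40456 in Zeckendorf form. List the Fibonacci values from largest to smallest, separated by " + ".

28657 + 10946 + 610 + 233 + 8 + 2

Greedily peel off the largest Fibonacci term at each step:
28657 ≤ 40456 < 46368, so take 28657; remainder 11799
10946 ≤ 11799 < 17711, so take 10946; remainder 853
610 ≤ 853 < 987, so take 610; remainder 243
233 ≤ 243 < 377, so take 233; remainder 10
8 ≤ 10 < 13, so take 8; remainder 2
2 ≤ 2 < 3, so take 2; remainder 0
So 40456 = 28657 + 10946 + 610 + 233 + 8 + 2, with no two terms consecutive in the sequence.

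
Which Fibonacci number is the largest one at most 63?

55

55 ≤ 63 < 89, so the largest Fibonacci number not exceeding 63 is 55.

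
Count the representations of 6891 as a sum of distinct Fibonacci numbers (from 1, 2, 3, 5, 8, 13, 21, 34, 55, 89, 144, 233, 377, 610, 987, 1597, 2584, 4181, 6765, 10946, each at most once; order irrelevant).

Each representation comes from the Zeckendorf form by replacing some F_k with F_{k−1} + F_{k−2} where possible.
6891 = 6765+89+34+3 = 6765+89+34+2+1 = 6765+89+21+13+3 = 4181+2584+89+34+3 = … (46 more), for 50 in all.

50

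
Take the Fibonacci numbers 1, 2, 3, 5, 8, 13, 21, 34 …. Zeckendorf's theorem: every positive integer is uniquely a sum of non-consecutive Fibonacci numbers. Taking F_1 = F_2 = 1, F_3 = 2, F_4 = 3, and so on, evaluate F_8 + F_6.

29

F_8 + F_6 = 21 + 8 = 29.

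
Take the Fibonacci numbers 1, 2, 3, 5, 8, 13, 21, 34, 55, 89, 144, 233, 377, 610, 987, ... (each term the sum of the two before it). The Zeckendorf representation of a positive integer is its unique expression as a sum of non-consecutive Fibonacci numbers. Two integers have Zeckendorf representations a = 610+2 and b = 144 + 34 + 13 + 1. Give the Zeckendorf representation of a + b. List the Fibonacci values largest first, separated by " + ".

The two numbers are 612 and 192, so their sum is 804.
610 ≤ 804 < 987, so take 610; remainder 194
144 ≤ 194 < 233, so take 144; remainder 50
34 ≤ 50 < 55, so take 34; remainder 16
13 ≤ 16 < 21, so take 13; remainder 3
3 ≤ 3 < 5, so take 3; remainder 0

610 + 144 + 34 + 13 + 3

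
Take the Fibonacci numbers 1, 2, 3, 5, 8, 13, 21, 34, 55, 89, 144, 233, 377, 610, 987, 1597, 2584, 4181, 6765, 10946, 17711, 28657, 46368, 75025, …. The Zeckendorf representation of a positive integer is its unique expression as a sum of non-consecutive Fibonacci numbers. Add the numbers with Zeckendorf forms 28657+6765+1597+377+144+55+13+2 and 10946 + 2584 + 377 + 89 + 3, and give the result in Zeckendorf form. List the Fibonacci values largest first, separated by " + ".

46368 + 4181 + 987 + 55 + 13 + 5

The two numbers are 37610 and 13999, so their sum is 51609.
subtract 46368 from 51609: 5241 remains
subtract 4181 from 5241: 1060 remains
subtract 987 from 1060: 73 remains
subtract 55 from 73: 18 remains
subtract 13 from 18: 5 remains
subtract 5 from 5: 0 remains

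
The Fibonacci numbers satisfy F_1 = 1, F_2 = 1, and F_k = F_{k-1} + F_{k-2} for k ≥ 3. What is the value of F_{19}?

4181

Iterating the recurrence up to F_{14} = 377 and F_{13} = 233:
F_{15} = F_{14} + F_{13} = 377 + 233 = 610
F_{16} = F_{15} + F_{14} = 610 + 377 = 987
F_{17} = F_{16} + F_{15} = 987 + 610 = 1597
F_{18} = F_{17} + F_{16} = 1597 + 987 = 2584
F_{19} = F_{18} + F_{17} = 2584 + 1597 = 4181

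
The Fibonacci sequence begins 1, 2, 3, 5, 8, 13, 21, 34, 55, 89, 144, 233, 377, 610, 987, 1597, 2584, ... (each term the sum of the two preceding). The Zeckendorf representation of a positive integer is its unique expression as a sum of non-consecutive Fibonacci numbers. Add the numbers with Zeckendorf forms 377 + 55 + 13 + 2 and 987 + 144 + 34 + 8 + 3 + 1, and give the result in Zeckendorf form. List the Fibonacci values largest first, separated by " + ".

The two numbers are 447 and 1177, so their sum is 1624.
1597 ≤ 1624 < 2584, so take 1597; remainder 27
21 ≤ 27 < 34, so take 21; remainder 6
5 ≤ 6 < 8, so take 5; remainder 1
1 ≤ 1 < 2, so take 1; remainder 0

1597 + 21 + 5 + 1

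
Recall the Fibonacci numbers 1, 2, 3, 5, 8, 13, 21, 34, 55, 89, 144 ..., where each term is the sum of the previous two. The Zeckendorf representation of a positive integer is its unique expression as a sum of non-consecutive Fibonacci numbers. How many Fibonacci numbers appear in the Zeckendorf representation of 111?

Greedy algorithm:
largest Fibonacci ≤ 111 is 89; 111 − 89 = 22
largest Fibonacci ≤ 22 is 21; 22 − 21 = 1
largest Fibonacci ≤ 1 is 1; 1 − 1 = 0
111 = 89 + 21 + 1, which has 3 terms.

3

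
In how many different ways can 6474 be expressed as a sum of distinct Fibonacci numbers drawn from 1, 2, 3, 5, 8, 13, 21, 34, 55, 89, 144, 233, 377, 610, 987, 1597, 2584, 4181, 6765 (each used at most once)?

28

6474 = 4181+1597+610+55+21+8+2 = 4181+1597+610+55+21+5+3+2 = 4181+1597+377+233+55+21+8+2 = … (25 more), for 28 in all.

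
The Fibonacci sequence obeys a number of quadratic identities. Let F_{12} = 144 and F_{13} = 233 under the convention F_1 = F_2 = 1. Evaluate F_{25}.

75025

By F_{2k+1} = F_k² + F_{k+1}²: F_{25} = 144² + 233² = 20736 + 54289 = 75025.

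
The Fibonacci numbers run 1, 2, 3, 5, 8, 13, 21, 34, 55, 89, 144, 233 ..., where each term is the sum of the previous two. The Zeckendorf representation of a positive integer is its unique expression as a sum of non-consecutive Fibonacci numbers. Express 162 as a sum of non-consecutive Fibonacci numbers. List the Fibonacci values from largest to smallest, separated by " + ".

take 144 (≤ 162); 162 − 144 = 18
take 13 (≤ 18); 18 − 13 = 5
take 5 (≤ 5); 5 − 5 = 0
So 162 = 144 + 13 + 5, with no two terms consecutive in the sequence.

144 + 13 + 5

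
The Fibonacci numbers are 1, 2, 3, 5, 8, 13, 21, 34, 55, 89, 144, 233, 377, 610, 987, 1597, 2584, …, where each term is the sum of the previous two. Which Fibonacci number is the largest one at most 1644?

1597 ≤ 1644 < 2584, so the largest Fibonacci number not exceeding 1644 is 1597.

1597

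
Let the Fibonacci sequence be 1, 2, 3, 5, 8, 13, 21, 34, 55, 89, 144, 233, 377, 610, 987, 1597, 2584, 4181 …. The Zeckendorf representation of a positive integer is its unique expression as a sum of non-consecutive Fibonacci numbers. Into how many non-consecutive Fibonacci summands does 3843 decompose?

Greedily peel off the largest Fibonacci term at each step:
subtract 2584 from 3843: 1259 remains
subtract 987 from 1259: 272 remains
subtract 233 from 272: 39 remains
subtract 34 from 39: 5 remains
subtract 5 from 5: 0 remains
3843 = 2584 + 987 + 233 + 34 + 5, which has 5 terms.

5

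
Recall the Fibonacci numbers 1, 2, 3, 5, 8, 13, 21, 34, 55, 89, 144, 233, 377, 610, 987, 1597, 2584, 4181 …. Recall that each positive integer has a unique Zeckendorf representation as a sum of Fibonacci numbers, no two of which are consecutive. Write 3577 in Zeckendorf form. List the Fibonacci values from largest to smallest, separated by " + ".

subtract 2584 from 3577: 993 remains
subtract 987 from 993: 6 remains
subtract 5 from 6: 1 remains
subtract 1 from 1: 0 remains
So 3577 = 2584 + 987 + 5 + 1, with no two terms consecutive in the sequence.

2584 + 987 + 5 + 1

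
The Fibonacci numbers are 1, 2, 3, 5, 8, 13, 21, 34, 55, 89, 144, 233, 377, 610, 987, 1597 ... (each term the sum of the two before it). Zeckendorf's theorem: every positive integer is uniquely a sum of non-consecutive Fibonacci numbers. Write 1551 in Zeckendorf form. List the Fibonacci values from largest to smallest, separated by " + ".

1551: greatest Fibonacci not exceeding it is 987, leaving 564
564: greatest Fibonacci not exceeding it is 377, leaving 187
187: greatest Fibonacci not exceeding it is 144, leaving 43
43: greatest Fibonacci not exceeding it is 34, leaving 9
9: greatest Fibonacci not exceeding it is 8, leaving 1
1: greatest Fibonacci not exceeding it is 1, leaving 0
So 1551 = 987 + 377 + 144 + 34 + 8 + 1, with no two terms consecutive in the sequence.

987 + 377 + 144 + 34 + 8 + 1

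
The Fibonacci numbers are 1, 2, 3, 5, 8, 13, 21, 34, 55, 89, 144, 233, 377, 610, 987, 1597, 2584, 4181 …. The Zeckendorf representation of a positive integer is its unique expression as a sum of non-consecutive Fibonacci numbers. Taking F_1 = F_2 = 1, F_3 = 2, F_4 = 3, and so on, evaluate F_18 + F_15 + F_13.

3427

F_18 + F_15 + F_13 = 2584 + 610 + 233 = 3427.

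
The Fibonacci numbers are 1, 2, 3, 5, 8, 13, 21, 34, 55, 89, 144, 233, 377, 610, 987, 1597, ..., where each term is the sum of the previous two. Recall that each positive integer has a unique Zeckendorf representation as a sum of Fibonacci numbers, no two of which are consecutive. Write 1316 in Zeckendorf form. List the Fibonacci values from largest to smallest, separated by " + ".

987 + 233 + 89 + 5 + 2

Repeatedly subtract the largest Fibonacci number that fits:
1316 − 987 = 329
329 − 233 = 96
96 − 89 = 7
7 − 5 = 2
2 − 2 = 0
So 1316 = 987 + 233 + 89 + 5 + 2, with no two terms consecutive in the sequence.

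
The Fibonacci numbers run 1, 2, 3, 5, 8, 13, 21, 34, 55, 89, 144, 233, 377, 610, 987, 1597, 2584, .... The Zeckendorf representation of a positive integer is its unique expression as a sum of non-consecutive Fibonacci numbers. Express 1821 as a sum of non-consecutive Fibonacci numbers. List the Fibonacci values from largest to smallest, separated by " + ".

Greedy algorithm:
1597 ≤ 1821 < 2584, so take 1597; remainder 224
144 ≤ 224 < 233, so take 144; remainder 80
55 ≤ 80 < 89, so take 55; remainder 25
21 ≤ 25 < 34, so take 21; remainder 4
3 ≤ 4 < 5, so take 3; remainder 1
1 ≤ 1 < 2, so take 1; remainder 0
So 1821 = 1597 + 144 + 55 + 21 + 3 + 1, with no two terms consecutive in the sequence.

1597 + 144 + 55 + 21 + 3 + 1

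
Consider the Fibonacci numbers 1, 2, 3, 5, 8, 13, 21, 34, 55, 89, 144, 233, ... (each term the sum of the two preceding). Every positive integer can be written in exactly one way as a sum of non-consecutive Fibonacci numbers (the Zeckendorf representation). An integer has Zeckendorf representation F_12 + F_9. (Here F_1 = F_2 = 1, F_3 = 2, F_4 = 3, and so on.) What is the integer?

178

F_12 + F_9 = 144 + 34 = 178.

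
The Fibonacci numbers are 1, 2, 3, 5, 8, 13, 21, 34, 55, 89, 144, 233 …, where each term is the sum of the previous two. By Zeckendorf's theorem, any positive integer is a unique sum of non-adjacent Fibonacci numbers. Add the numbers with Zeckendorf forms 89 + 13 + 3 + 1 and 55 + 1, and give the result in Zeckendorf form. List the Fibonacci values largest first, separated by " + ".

The two numbers are 106 and 56, so their sum is 162.
Greedily peel off the largest Fibonacci term at each step:
largest Fibonacci ≤ 162 is 144; 162 − 144 = 18
largest Fibonacci ≤ 18 is 13; 18 − 13 = 5
largest Fibonacci ≤ 5 is 5; 5 − 5 = 0

144 + 13 + 5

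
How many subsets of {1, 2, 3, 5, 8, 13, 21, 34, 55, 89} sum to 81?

6

81 = 55+21+5 = 55+21+3+2 = 55+13+8+5 = 55+13+8+3+2 = 34+21+13+8+5 = … (1 more), for 6 in all.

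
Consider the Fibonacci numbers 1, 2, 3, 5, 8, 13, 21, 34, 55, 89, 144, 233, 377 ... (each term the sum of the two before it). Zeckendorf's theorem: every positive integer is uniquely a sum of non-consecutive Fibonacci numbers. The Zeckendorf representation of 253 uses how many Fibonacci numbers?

233 ≤ 253 < 377, so take 233; remainder 20
13 ≤ 20 < 21, so take 13; remainder 7
5 ≤ 7 < 8, so take 5; remainder 2
2 ≤ 2 < 3, so take 2; remainder 0
253 = 233 + 13 + 5 + 2, which has 4 terms.

4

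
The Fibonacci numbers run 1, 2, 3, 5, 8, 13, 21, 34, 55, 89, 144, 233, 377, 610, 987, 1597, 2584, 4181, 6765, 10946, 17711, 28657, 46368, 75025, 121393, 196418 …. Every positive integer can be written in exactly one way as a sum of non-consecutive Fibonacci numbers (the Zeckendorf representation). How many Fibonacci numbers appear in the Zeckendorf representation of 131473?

121393 ≤ 131473 < 196418, so take 121393; remainder 10080
6765 ≤ 10080 < 10946, so take 6765; remainder 3315
2584 ≤ 3315 < 4181, so take 2584; remainder 731
610 ≤ 731 < 987, so take 610; remainder 121
89 ≤ 121 < 144, so take 89; remainder 32
21 ≤ 32 < 34, so take 21; remainder 11
8 ≤ 11 < 13, so take 8; remainder 3
3 ≤ 3 < 5, so take 3; remainder 0
131473 = 121393 + 6765 + 2584 + 610 + 89 + 21 + 8 + 3, which has 8 terms.

8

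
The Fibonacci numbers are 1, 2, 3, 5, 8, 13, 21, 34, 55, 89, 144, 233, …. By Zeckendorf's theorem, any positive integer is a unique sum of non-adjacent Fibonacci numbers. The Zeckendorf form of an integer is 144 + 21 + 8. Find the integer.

173

144 + 21 + 8 = 173.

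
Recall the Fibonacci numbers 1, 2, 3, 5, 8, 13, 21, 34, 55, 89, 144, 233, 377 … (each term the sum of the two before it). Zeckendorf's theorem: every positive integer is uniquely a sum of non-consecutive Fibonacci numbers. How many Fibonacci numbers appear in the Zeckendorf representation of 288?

2

take 233 (≤ 288); 288 − 233 = 55
take 55 (≤ 55); 55 − 55 = 0
288 = 233 + 55, which has 2 terms.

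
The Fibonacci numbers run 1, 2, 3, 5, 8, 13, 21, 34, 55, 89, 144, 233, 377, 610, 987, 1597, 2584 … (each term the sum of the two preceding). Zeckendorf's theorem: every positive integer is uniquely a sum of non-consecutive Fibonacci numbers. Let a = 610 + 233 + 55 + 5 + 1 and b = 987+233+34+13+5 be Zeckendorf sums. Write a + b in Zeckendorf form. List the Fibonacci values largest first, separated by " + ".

1597 + 377 + 144 + 55 + 3

The two numbers are 904 and 1272, so their sum is 2176.
Repeatedly subtract the largest Fibonacci number that fits:
1597 ≤ 2176 < 2584, so take 1597; remainder 579
377 ≤ 579 < 610, so take 377; remainder 202
144 ≤ 202 < 233, so take 144; remainder 58
55 ≤ 58 < 89, so take 55; remainder 3
3 ≤ 3 < 5, so take 3; remainder 0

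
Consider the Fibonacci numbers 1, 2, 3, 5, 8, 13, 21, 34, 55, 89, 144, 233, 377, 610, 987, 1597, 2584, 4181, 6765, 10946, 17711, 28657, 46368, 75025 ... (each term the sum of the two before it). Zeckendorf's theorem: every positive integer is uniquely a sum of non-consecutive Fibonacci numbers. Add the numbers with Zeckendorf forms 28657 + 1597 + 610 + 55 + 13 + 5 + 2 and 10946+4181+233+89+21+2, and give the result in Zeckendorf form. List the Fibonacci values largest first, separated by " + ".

46368 + 34 + 8 + 1

The two numbers are 30939 and 15472, so their sum is 46411.
Repeatedly subtract the largest Fibonacci number that fits:
46411 − 46368 = 43
43 − 34 = 9
9 − 8 = 1
1 − 1 = 0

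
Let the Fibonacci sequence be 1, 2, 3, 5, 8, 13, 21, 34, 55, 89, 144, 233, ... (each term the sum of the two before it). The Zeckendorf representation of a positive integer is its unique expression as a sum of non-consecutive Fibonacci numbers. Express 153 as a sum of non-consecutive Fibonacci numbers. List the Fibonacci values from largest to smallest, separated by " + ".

153 − 144 = 9
9 − 8 = 1
1 − 1 = 0
So 153 = 144 + 8 + 1, with no two terms consecutive in the sequence.

144 + 8 + 1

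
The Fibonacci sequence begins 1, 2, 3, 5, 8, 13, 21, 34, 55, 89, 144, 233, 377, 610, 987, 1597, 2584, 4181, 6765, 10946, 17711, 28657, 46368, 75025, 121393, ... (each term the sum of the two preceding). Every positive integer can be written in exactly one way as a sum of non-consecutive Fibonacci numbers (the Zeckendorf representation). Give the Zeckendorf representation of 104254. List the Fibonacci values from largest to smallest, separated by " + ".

largest Fibonacci ≤ 104254 is 75025; 104254 − 75025 = 29229
largest Fibonacci ≤ 29229 is 28657; 29229 − 28657 = 572
largest Fibonacci ≤ 572 is 377; 572 − 377 = 195
largest Fibonacci ≤ 195 is 144; 195 − 144 = 51
largest Fibonacci ≤ 51 is 34; 51 − 34 = 17
largest Fibonacci ≤ 17 is 13; 17 − 13 = 4
largest Fibonacci ≤ 4 is 3; 4 − 3 = 1
largest Fibonacci ≤ 1 is 1; 1 − 1 = 0
So 104254 = 75025 + 28657 + 377 + 144 + 34 + 13 + 3 + 1, with no two terms consecutive in the sequence.

75025 + 28657 + 377 + 144 + 34 + 13 + 3 + 1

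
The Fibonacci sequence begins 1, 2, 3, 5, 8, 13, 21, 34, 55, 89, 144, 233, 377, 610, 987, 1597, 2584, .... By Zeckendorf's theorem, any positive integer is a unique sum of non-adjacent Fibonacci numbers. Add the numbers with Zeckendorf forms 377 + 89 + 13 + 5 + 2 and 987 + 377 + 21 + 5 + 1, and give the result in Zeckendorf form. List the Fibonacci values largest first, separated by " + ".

1597 + 233 + 34 + 13

The two numbers are 486 and 1391, so their sum is 1877.
Repeatedly subtract the largest Fibonacci number that fits:
1597 ≤ 1877 < 2584, so take 1597; remainder 280
233 ≤ 280 < 377, so take 233; remainder 47
34 ≤ 47 < 55, so take 34; remainder 13
13 ≤ 13 < 21, so take 13; remainder 0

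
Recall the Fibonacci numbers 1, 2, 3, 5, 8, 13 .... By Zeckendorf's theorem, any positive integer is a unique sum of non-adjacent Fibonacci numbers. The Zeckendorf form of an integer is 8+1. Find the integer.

9

8+1 = 9.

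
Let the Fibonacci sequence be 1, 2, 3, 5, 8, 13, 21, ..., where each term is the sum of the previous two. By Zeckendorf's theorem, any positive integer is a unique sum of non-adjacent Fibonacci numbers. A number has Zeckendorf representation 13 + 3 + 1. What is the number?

13 + 3 + 1 = 17.

17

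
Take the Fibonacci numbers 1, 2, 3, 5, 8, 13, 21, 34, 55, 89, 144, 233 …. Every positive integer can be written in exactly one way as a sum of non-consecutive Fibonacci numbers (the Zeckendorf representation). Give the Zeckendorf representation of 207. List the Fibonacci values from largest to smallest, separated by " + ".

144 + 55 + 8

144 ≤ 207 < 233, so take 144; remainder 63
55 ≤ 63 < 89, so take 55; remainder 8
8 ≤ 8 < 13, so take 8; remainder 0
So 207 = 144 + 55 + 8, with no two terms consecutive in the sequence.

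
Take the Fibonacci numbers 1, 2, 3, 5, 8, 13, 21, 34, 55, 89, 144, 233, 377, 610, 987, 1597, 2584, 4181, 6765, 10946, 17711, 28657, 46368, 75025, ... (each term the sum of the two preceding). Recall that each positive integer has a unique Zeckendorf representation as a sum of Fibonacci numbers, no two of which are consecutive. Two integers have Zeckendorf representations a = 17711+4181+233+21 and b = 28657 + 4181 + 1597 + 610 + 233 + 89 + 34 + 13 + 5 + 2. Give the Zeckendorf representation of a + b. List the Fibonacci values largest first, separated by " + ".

46368 + 10946 + 233 + 13 + 5 + 2

The two numbers are 22146 and 35421, so their sum is 57567.
Repeatedly subtract the largest Fibonacci number that fits:
largest Fibonacci ≤ 57567 is 46368; 57567 − 46368 = 11199
largest Fibonacci ≤ 11199 is 10946; 11199 − 10946 = 253
largest Fibonacci ≤ 253 is 233; 253 − 233 = 20
largest Fibonacci ≤ 20 is 13; 20 − 13 = 7
largest Fibonacci ≤ 7 is 5; 7 − 5 = 2
largest Fibonacci ≤ 2 is 2; 2 − 2 = 0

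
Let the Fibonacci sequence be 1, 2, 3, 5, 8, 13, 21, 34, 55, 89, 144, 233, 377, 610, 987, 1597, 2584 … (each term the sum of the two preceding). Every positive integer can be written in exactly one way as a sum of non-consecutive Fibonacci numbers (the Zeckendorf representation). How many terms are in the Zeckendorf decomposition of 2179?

6

2179: greatest Fibonacci not exceeding it is 1597, leaving 582
582: greatest Fibonacci not exceeding it is 377, leaving 205
205: greatest Fibonacci not exceeding it is 144, leaving 61
61: greatest Fibonacci not exceeding it is 55, leaving 6
6: greatest Fibonacci not exceeding it is 5, leaving 1
1: greatest Fibonacci not exceeding it is 1, leaving 0
2179 = 1597 + 377 + 144 + 55 + 5 + 1, which has 6 terms.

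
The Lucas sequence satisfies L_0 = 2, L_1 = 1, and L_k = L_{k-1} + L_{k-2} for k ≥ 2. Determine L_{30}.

1860498

Iterating the recurrence up to L_{25} = 167761 and L_{24} = 103682:
L_{26} = L_{25} + L_{24} = 167761 + 103682 = 271443
L_{27} = L_{26} + L_{25} = 271443 + 167761 = 439204
L_{28} = L_{27} + L_{26} = 439204 + 271443 = 710647
L_{29} = L_{28} + L_{27} = 710647 + 439204 = 1149851
L_{30} = L_{29} + L_{28} = 1149851 + 710647 = 1860498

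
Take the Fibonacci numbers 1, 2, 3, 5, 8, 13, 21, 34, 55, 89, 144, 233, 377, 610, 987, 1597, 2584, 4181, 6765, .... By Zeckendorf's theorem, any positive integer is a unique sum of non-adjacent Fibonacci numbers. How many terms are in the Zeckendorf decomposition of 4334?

Repeatedly subtract the largest Fibonacci number that fits:
largest Fibonacci ≤ 4334 is 4181; 4334 − 4181 = 153
largest Fibonacci ≤ 153 is 144; 153 − 144 = 9
largest Fibonacci ≤ 9 is 8; 9 − 8 = 1
largest Fibonacci ≤ 1 is 1; 1 − 1 = 0
4334 = 4181 + 144 + 8 + 1, which has 4 terms.

4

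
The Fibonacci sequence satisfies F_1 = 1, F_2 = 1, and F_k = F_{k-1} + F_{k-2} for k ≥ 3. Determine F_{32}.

2178309

Iterating the recurrence up to F_{27} = 196418 and F_{26} = 121393:
F_{28} = F_{27} + F_{26} = 196418 + 121393 = 317811
F_{29} = F_{28} + F_{27} = 317811 + 196418 = 514229
F_{30} = F_{29} + F_{28} = 514229 + 317811 = 832040
F_{31} = F_{30} + F_{29} = 832040 + 514229 = 1346269
F_{32} = F_{31} + F_{30} = 1346269 + 832040 = 2178309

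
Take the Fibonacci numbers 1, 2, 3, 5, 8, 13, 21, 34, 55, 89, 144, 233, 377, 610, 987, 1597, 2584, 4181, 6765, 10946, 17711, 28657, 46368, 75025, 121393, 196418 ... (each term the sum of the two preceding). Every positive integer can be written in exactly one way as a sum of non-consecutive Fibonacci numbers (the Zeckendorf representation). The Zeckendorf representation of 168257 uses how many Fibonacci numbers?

7

Greedy algorithm:
subtract 121393 from 168257: 46864 remains
subtract 46368 from 46864: 496 remains
subtract 377 from 496: 119 remains
subtract 89 from 119: 30 remains
subtract 21 from 30: 9 remains
subtract 8 from 9: 1 remains
subtract 1 from 1: 0 remains
168257 = 121393 + 46368 + 377 + 89 + 21 + 8 + 1, which has 7 terms.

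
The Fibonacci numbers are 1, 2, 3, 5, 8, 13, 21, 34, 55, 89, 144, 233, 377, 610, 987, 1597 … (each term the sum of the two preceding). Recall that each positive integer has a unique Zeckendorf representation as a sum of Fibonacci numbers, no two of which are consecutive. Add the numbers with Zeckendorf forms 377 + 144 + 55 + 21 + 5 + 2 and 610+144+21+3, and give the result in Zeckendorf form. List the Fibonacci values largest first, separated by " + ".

987 + 377 + 13 + 5

The two numbers are 604 and 778, so their sum is 1382.
1382 − 987 = 395
395 − 377 = 18
18 − 13 = 5
5 − 5 = 0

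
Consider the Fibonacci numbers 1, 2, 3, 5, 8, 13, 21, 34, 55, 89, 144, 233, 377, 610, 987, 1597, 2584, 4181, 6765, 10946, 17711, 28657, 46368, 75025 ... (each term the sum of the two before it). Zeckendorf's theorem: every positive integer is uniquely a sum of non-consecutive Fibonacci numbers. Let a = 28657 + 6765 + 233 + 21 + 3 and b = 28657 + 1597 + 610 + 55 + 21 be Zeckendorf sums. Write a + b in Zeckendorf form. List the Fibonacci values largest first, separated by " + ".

The two numbers are 35679 and 30940, so their sum is 66619.
Repeatedly subtract the largest Fibonacci number that fits:
66619 − 46368 = 20251
20251 − 17711 = 2540
2540 − 1597 = 943
943 − 610 = 333
333 − 233 = 100
100 − 89 = 11
11 − 8 = 3
3 − 3 = 0

46368 + 17711 + 1597 + 610 + 233 + 89 + 8 + 3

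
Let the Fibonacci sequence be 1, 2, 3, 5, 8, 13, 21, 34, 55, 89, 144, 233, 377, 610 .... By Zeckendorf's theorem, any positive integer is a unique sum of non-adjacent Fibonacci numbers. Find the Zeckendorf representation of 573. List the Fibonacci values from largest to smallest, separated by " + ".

377 + 144 + 34 + 13 + 5

Greedily peel off the largest Fibonacci term at each step:
573 − 377 = 196
196 − 144 = 52
52 − 34 = 18
18 − 13 = 5
5 − 5 = 0
So 573 = 377 + 144 + 34 + 13 + 5, with no two terms consecutive in the sequence.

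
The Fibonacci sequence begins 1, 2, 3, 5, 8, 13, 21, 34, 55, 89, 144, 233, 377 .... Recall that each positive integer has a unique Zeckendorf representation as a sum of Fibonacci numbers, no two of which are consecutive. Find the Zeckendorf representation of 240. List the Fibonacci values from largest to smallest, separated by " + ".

233 + 5 + 2

subtract 233 from 240: 7 remains
subtract 5 from 7: 2 remains
subtract 2 from 2: 0 remains
So 240 = 233 + 5 + 2, with no two terms consecutive in the sequence.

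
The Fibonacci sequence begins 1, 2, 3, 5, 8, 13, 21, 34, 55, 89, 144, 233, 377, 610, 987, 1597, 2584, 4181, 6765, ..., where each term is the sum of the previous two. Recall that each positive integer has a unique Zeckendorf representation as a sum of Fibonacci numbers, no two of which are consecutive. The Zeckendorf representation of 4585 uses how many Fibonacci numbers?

Greedily peel off the largest Fibonacci term at each step:
take 4181 (≤ 4585); 4585 − 4181 = 404
take 377 (≤ 404); 404 − 377 = 27
take 21 (≤ 27); 27 − 21 = 6
take 5 (≤ 6); 6 − 5 = 1
take 1 (≤ 1); 1 − 1 = 0
4585 = 4181 + 377 + 21 + 5 + 1, which has 5 terms.

5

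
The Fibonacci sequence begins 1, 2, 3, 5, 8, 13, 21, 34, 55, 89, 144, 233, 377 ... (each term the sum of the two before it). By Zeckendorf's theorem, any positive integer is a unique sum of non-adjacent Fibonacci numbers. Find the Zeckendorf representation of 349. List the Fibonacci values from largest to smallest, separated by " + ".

Greedy algorithm:
233 ≤ 349 < 377, so take 233; remainder 116
89 ≤ 116 < 144, so take 89; remainder 27
21 ≤ 27 < 34, so take 21; remainder 6
5 ≤ 6 < 8, so take 5; remainder 1
1 ≤ 1 < 2, so take 1; remainder 0
So 349 = 233 + 89 + 21 + 5 + 1, with no two terms consecutive in the sequence.

233 + 89 + 21 + 5 + 1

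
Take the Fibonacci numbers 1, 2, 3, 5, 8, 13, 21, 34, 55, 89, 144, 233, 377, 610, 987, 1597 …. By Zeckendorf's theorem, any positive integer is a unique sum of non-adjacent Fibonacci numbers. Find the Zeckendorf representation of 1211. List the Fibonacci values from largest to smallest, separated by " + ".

largest Fibonacci ≤ 1211 is 987; 1211 − 987 = 224
largest Fibonacci ≤ 224 is 144; 224 − 144 = 80
largest Fibonacci ≤ 80 is 55; 80 − 55 = 25
largest Fibonacci ≤ 25 is 21; 25 − 21 = 4
largest Fibonacci ≤ 4 is 3; 4 − 3 = 1
largest Fibonacci ≤ 1 is 1; 1 − 1 = 0
So 1211 = 987 + 144 + 55 + 21 + 3 + 1, with no two terms consecutive in the sequence.

987 + 144 + 55 + 21 + 3 + 1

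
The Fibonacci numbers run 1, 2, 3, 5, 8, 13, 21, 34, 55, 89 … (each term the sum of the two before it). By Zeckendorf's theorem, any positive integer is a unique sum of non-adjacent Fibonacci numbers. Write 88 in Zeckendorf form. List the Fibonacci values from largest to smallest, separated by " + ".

55 + 21 + 8 + 3 + 1

Greedily peel off the largest Fibonacci term at each step:
subtract 55 from 88: 33 remains
subtract 21 from 33: 12 remains
subtract 8 from 12: 4 remains
subtract 3 from 4: 1 remains
subtract 1 from 1: 0 remains
So 88 = 55 + 21 + 8 + 3 + 1, with no two terms consecutive in the sequence.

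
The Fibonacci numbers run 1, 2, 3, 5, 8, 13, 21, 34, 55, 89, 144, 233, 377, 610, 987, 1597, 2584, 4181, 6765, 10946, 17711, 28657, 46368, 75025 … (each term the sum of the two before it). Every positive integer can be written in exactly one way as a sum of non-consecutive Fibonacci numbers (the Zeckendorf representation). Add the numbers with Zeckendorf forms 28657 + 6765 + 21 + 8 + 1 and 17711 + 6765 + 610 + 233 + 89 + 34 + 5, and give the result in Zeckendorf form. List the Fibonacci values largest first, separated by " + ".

46368 + 10946 + 2584 + 987 + 13 + 1

The two numbers are 35452 and 25447, so their sum is 60899.
46368 ≤ 60899 < 75025, so take 46368; remainder 14531
10946 ≤ 14531 < 17711, so take 10946; remainder 3585
2584 ≤ 3585 < 4181, so take 2584; remainder 1001
987 ≤ 1001 < 1597, so take 987; remainder 14
13 ≤ 14 < 21, so take 13; remainder 1
1 ≤ 1 < 2, so take 1; remainder 0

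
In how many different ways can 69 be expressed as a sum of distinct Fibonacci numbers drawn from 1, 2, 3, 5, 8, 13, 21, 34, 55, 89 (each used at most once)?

Starting from the Zeckendorf form and repeatedly splitting a term F_k into F_{k−1} + F_{k−2} (when neither is already used) reaches every representation.
69 = 55+13+1 = 55+8+5+1 = 34+21+13+1 = 55+8+3+2+1 = … (2 more), for 6 in all.

6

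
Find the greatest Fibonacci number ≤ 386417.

317811

317811 ≤ 386417 < 514229, so the largest Fibonacci number not exceeding 386417 is 317811.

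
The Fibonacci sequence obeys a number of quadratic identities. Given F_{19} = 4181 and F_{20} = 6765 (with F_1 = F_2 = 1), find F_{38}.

39088169

By the doubling identity F_{2k} = F_k(2F_{k+1} − F_k): F_{38} = 4181·(2·6765 − 4181) = 4181·9349 = 39088169.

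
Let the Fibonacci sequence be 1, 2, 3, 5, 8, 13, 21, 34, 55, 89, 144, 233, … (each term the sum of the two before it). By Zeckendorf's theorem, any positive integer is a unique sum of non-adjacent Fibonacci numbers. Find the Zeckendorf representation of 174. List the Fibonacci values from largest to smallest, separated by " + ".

Greedy algorithm:
144 ≤ 174 < 233, so take 144; remainder 30
21 ≤ 30 < 34, so take 21; remainder 9
8 ≤ 9 < 13, so take 8; remainder 1
1 ≤ 1 < 2, so take 1; remainder 0
So 174 = 144 + 21 + 8 + 1, with no two terms consecutive in the sequence.

144 + 21 + 8 + 1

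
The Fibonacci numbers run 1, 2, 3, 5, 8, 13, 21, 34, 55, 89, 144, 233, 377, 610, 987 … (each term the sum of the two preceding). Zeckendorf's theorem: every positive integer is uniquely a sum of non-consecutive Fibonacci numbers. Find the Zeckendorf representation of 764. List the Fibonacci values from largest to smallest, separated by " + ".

largest Fibonacci ≤ 764 is 610; 764 − 610 = 154
largest Fibonacci ≤ 154 is 144; 154 − 144 = 10
largest Fibonacci ≤ 10 is 8; 10 − 8 = 2
largest Fibonacci ≤ 2 is 2; 2 − 2 = 0
So 764 = 610 + 144 + 8 + 2, with no two terms consecutive in the sequence.

610 + 144 + 8 + 2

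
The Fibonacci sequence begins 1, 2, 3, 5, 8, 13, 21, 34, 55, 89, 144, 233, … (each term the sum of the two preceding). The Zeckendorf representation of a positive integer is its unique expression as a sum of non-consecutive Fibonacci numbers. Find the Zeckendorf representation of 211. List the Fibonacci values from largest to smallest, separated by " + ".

Greedy algorithm:
subtract 144 from 211: 67 remains
subtract 55 from 67: 12 remains
subtract 8 from 12: 4 remains
subtract 3 from 4: 1 remains
subtract 1 from 1: 0 remains
So 211 = 144 + 55 + 8 + 3 + 1, with no two terms consecutive in the sequence.

144 + 55 + 8 + 3 + 1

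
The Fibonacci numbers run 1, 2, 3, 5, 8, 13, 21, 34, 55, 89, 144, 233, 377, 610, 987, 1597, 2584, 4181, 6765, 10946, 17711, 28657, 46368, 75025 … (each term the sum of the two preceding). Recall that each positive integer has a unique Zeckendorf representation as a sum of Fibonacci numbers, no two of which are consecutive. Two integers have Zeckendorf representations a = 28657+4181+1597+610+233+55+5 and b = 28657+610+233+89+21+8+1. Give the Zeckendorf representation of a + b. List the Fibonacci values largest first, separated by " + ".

46368 + 17711 + 610 + 233 + 34 + 1

The two numbers are 35338 and 29619, so their sum is 64957.
Repeatedly subtract the largest Fibonacci number that fits:
64957: greatest Fibonacci not exceeding it is 46368, leaving 18589
18589: greatest Fibonacci not exceeding it is 17711, leaving 878
878: greatest Fibonacci not exceeding it is 610, leaving 268
268: greatest Fibonacci not exceeding it is 233, leaving 35
35: greatest Fibonacci not exceeding it is 34, leaving 1
1: greatest Fibonacci not exceeding it is 1, leaving 0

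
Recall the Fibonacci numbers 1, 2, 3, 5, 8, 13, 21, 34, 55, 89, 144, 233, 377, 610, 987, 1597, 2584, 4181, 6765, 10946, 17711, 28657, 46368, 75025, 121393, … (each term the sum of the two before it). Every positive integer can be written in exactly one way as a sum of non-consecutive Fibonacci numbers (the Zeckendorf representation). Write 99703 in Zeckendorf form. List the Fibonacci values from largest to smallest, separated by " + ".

Greedily peel off the largest Fibonacci term at each step:
99703: greatest Fibonacci not exceeding it is 75025, leaving 24678
24678: greatest Fibonacci not exceeding it is 17711, leaving 6967
6967: greatest Fibonacci not exceeding it is 6765, leaving 202
202: greatest Fibonacci not exceeding it is 144, leaving 58
58: greatest Fibonacci not exceeding it is 55, leaving 3
3: greatest Fibonacci not exceeding it is 3, leaving 0
So 99703 = 75025 + 17711 + 6765 + 144 + 55 + 3, with no two terms consecutive in the sequence.

75025 + 17711 + 6765 + 144 + 55 + 3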